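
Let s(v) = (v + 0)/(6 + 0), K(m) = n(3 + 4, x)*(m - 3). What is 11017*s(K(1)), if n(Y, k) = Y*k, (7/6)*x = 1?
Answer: -22034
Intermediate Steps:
x = 6/7 (x = (6/7)*1 = 6/7 ≈ 0.85714)
K(m) = -18 + 6*m (K(m) = ((3 + 4)*(6/7))*(m - 3) = (7*(6/7))*(-3 + m) = 6*(-3 + m) = -18 + 6*m)
s(v) = v/6
11017*s(K(1)) = 11017*((-18 + 6*1)/6) = 11017*((-18 + 6)/6) = 11017*((1/6)*(-12)) = 11017*(-2) = -22034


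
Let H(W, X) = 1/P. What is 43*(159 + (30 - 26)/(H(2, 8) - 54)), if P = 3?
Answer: 1100241/161 ≈ 6833.8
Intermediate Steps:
H(W, X) = ⅓ (H(W, X) = 1/3 = ⅓)
43*(159 + (30 - 26)/(H(2, 8) - 54)) = 43*(159 + (30 - 26)/(⅓ - 54)) = 43*(159 + 4/(-161/3)) = 43*(159 + 4*(-3/161)) = 43*(159 - 12/161) = 43*(25587/161) = 1100241/161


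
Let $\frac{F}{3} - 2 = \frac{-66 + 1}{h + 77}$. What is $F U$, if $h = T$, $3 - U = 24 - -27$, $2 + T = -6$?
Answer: $- \frac{3504}{23} \approx -152.35$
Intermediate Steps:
$T = -8$ ($T = -2 - 6 = -8$)
$U = -48$ ($U = 3 - \left(24 - -27\right) = 3 - \left(24 + 27\right) = 3 - 51 = -48$)
$h = -8$
$F = \frac{73}{23}$ ($F = 6 + 3 \frac{-66 + 1}{-8 + 77} = 6 + 3 \left(- \frac{65}{69}\right) = 6 - \frac{65}{23} = \frac{73}{23} \approx 3.1739$)
$F U = \frac{73}{23} \left(-48\right) = - \frac{3504}{23}$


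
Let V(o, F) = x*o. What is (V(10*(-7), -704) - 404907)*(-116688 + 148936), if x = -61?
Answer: -12919741976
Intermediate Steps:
V(o, F) = -61*o
(V(10*(-7), -704) - 404907)*(-116688 + 148936) = (-610*(-7) - 404907)*(-116688 + 148936) = (-61*(-70) - 404907)*32248 = (4270 - 404907)*32248 = -400637*32248 = -12919741976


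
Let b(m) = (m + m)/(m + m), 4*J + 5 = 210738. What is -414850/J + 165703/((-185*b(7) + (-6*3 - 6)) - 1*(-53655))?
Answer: -53769202101/11262835918 ≈ -4.7740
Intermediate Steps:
J = 210733/4 (J = -5/4 + (1/4)*210738 = -5/4 + 105369/2 = 210733/4 ≈ 52683.)
b(m) = 1 (b(m) = (2*m)/((2*m)) = (2*m)*(1/(2*m)) = 1)
-414850/J + 165703/((-185*b(7) + (-6*3 - 6)) - 1*(-53655)) = -414850/210733/4 + 165703/((-185*1 + (-6*3 - 6)) - 1*(-53655)) = -414850*4/210733 + 165703/((-185 + (-18 - 6)) + 53655) = -1659400/210733 + 165703/((-185 - 24) + 53655) = -1659400/210733 + 165703/(-209 + 53655) = -1659400/210733 + 165703/53446 = -53769202101/11262835918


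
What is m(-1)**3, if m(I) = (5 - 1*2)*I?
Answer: -27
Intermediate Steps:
m(I) = 3*I (m(I) = (5 - 2)*I = 3*I)
m(-1)**3 = (3*(-1))**3 = (-3)**3 = -27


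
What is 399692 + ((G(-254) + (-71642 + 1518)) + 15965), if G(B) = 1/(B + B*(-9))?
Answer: 702123057/2032 ≈ 3.4553e+5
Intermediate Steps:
G(B) = -1/(8*B) (G(B) = 1/(B - 9*B) = 1/(-8*B) = -1/(8*B))
399692 + ((G(-254) + (-71642 + 1518)) + 15965) = 399692 + ((-⅛/(-254) + (-71642 + 1518)) + 15965) = 399692 + ((-⅛*(-1/254) - 70124) + 15965) = 399692 + ((1/2032 - 70124) + 15965) = 399692 + (-142491967/2032 + 15965) = 399692 - 110051087/2032 = 702123057/2032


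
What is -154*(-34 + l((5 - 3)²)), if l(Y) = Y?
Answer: 4620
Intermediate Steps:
-154*(-34 + l((5 - 3)²)) = -154*(-34 + (5 - 3)²) = -154*(-34 + 2²) = -154*(-34 + 4) = -154*(-30) = 4620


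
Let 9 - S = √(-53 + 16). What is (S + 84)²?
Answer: (93 - I*√37)² ≈ 8612.0 - 1131.4*I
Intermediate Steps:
S = 9 - I*√37 (S = 9 - √(-53 + 16) = 9 - √(-37) = 9 - I*√37 ≈ 9.0 - 6.0828*I)
(S + 84)² = ((9 - I*√37) + 84)² = (93 - I*√37)²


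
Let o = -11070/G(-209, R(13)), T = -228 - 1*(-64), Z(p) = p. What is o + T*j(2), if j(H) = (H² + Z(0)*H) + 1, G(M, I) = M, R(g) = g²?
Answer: -160310/209 ≈ -767.03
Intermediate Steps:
j(H) = 1 + H² (j(H) = (H² + 0*H) + 1 = (H² + 0) + 1 = H² + 1 = 1 + H²)
T = -164 (T = -228 + 64 = -164)
o = 11070/209 (o = -11070/(-209) = -11070*(-1/209) = 11070/209 ≈ 52.966)
o + T*j(2) = 11070/209 - 164*(1 + 2²) = 11070/209 - 164*(1 + 4) = 11070/209 - 164*5 = 11070/209 - 820 = -160310/209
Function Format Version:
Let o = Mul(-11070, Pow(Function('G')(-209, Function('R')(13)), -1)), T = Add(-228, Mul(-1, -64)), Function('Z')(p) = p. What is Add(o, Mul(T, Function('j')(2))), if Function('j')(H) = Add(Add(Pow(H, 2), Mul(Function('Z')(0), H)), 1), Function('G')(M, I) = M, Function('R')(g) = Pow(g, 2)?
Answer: Rational(-160310, 209) ≈ -767.03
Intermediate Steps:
Function('j')(H) = Add(1, Pow(H, 2)) (Function('j')(H) = Add(Add(Pow(H, 2), Mul(0, H)), 1) = Add(Add(Pow(H, 2), 0), 1) = Add(Pow(H, 2), 1) = Add(1, Pow(H, 2)))
T = -164 (T = Add(-228, 64) = -164)
o = Rational(11070, 209) (o = Mul(-11070, Pow(-209, -1)) = Mul(-11070, Rational(-1, 209)) = Rational(11070, 209) ≈ 52.966)
Add(o, Mul(T, Function('j')(2))) = Add(Rational(11070, 209), Mul(-164, Add(1, Pow(2, 2)))) = Add(Rational(11070, 209), Mul(-164, Add(1, 4))) = Add(Rational(11070, 209), Mul(-164, 5)) = Add(Rational(11070, 209), -820) = Rational(-160310, 209)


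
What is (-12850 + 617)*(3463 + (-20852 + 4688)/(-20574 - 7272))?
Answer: -5042027619/119 ≈ -4.2370e+7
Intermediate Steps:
(-12850 + 617)*(3463 + (-20852 + 4688)/(-20574 - 7272)) = -12233*(3463 - 16164/(-27846)) = -12233*(3463 - 16164*(-1/27846)) = -12233*(3463 + 898/1547) = -12233*5358159/1547 = -5042027619/119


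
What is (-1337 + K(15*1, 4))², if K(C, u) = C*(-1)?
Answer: 1827904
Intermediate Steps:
K(C, u) = -C
(-1337 + K(15*1, 4))² = (-1337 - 15)² = (-1352)² = 1827904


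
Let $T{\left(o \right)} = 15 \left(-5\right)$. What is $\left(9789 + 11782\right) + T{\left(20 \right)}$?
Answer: $21496$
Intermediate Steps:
$T{\left(o \right)} = -75$
$\left(9789 + 11782\right) + T{\left(20 \right)} = \left(9789 + 11782\right) - 75 = 21571 - 75 = 21496$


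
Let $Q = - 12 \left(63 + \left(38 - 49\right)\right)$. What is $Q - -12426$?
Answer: $11802$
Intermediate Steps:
$Q = -624$ ($Q = - 12 \left(63 + \left(38 - 49\right)\right) = - 12 \left(63 - 11\right) = \left(-12\right) 52 = -624$)
$Q - -12426 = -624 - -12426 = -624 + 12426 = 11802$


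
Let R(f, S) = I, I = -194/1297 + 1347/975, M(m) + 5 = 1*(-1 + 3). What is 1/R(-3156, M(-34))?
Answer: 421525/519303 ≈ 0.81171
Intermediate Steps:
M(m) = -3 (M(m) = -5 + 1*(-1 + 3) = -5 + 1*2 = -5 + 2 = -3)
I = 519303/421525 (I = -194*1/1297 + 1347*(1/975) = -194/1297 + 449/325 = 519303/421525 ≈ 1.2320)
R(f, S) = 519303/421525
1/R(-3156, M(-34)) = 1/(519303/421525) = 421525/519303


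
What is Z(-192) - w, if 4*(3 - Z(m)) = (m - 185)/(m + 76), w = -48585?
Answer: 777395/16 ≈ 48587.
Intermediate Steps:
Z(m) = 3 - (-185 + m)/(4*(76 + m)) (Z(m) = 3 - (m - 185)/(4*(m + 76)) = 3 - (-185 + m)/(4*(76 + m)))
Z(-192) - w = (1097 + 11*(-192))/(4*(76 - 192)) - 1*(-48585) = (1/4)*(1097 - 2112)/(-116) + 48585 = (1/4)*(-1/116)*(-1015) + 48585 = 35/16 + 48585 = 777395/16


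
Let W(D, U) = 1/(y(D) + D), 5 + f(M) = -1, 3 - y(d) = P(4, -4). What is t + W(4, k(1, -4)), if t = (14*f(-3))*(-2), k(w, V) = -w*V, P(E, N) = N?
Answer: 1849/11 ≈ 168.09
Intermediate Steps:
y(d) = 7 (y(d) = 3 - 1*(-4) = 3 + 4 = 7)
f(M) = -6 (f(M) = -5 - 1 = -6)
k(w, V) = -V*w
W(D, U) = 1/(7 + D)
t = 168 (t = (14*(-6))*(-2) = -84*(-2) = 168)
t + W(4, k(1, -4)) = 168 + 1/(7 + 4) = 168 + 1/11 = 1849/11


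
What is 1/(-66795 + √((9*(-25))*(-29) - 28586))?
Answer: -66795/4461594086 - I*√22061/4461594086 ≈ -1.4971e-5 - 3.3291e-8*I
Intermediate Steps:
1/(-66795 + √((9*(-25))*(-29) - 28586)) = 1/(-66795 + √(-225*(-29) - 28586)) = 1/(-66795 + √(6525 - 28586)) = 1/(-66795 + √(-22061)) = 1/(-66795 + I*√22061)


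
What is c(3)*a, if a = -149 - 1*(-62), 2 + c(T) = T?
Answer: -87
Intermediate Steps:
c(T) = -2 + T
a = -87 (a = -149 + 62 = -87)
c(3)*a = (-2 + 3)*(-87) = 1*(-87) = -87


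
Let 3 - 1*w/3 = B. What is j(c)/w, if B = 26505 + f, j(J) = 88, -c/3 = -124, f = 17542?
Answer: -2/3003 ≈ -0.00066600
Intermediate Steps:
c = 372 (c = -3*(-124) = 372)
B = 44047 (B = 26505 + 17542 = 44047)
w = -132132 (w = 9 - 3*44047 = 9 - 132141 = -132132)
j(c)/w = 88/(-132132) = 88*(-1/132132) = -2/3003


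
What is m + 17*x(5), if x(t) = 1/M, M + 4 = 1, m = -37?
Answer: -128/3 ≈ -42.667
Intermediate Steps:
M = -3 (M = -4 + 1 = -3)
x(t) = -⅓ (x(t) = 1/(-3) = -⅓)
m + 17*x(5) = -37 + 17*(-⅓) = -37 - 17/3 = -128/3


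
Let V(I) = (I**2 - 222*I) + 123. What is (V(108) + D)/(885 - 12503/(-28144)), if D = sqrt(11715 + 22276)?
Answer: -20179248/1465879 + 28144*sqrt(33991)/24919943 ≈ -13.558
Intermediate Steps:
V(I) = 123 + I**2 - 222*I
D = sqrt(33991) ≈ 184.37
(V(108) + D)/(885 - 12503/(-28144)) = ((123 + 108**2 - 222*108) + sqrt(33991))/(885 - 12503/(-28144)) = ((123 + 11664 - 23976) + sqrt(33991))/(885 - 12503*(-1/28144)) = (-12189 + sqrt(33991))/(885 + 12503/28144) = (-12189 + sqrt(33991))/(24919943/28144) = (-12189 + sqrt(33991))*(28144/24919943) = -20179248/1465879 + 28144*sqrt(33991)/24919943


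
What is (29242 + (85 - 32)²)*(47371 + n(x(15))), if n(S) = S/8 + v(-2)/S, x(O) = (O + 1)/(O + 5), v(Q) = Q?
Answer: 7591054993/5 ≈ 1.5182e+9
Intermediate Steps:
x(O) = (1 + O)/(5 + O)
n(S) = -2/S + S/8 (n(S) = S/8 - 2/S = -2/S + S/8)
(29242 + (85 - 32)²)*(47371 + n(x(15))) = (29242 + (85 - 32)²)*(47371 + (-2*(5 + 15)/(1 + 15) + ((1 + 15)/(5 + 15))/8)) = (29242 + 53²)*(47371 + (-2/(16/20) + (16/20)/8)) = (29242 + 2809)*(47371 + (-2/((1/20)*16) + ((1/20)*16)/8)) = 32051*(47371 + (-2/⅘ + (⅛)*(⅘))) = 32051*(47371 + (-2*5/4 + ⅒)) = 32051*(47371 + (-5/2 + ⅒)) = 32051*(47371 - 12/5) = 32051*(236843/5) = 7591054993/5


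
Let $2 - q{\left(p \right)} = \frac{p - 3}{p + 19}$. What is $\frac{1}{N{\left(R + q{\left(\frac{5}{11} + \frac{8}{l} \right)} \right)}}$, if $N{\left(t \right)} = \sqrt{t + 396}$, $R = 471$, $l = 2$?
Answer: $\frac{\sqrt{14459997}}{112093} \approx 0.033924$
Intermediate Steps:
$q{\left(p \right)} = 2 - \frac{-3 + p}{19 + p}$ ($q{\left(p \right)} = 2 - \frac{p - 3}{p + 19} = 2 - \frac{-3 + p}{19 + p}$)
$N{\left(t \right)} = \sqrt{396 + t}$
$\frac{1}{N{\left(R + q{\left(\frac{5}{11} + \frac{8}{l} \right)} \right)}} = \frac{1}{\sqrt{396 + \left(471 + \frac{41 + \left(\frac{5}{11} + \frac{8}{2}\right)}{19 + \left(\frac{5}{11} + \frac{8}{2}\right)}\right)}} = \frac{1}{\sqrt{396 + \left(471 + \frac{41 + \left(5 \cdot \frac{1}{11} + 8 \cdot \frac{1}{2}\right)}{19 + \left(5 \cdot \frac{1}{11} + 8 \cdot \frac{1}{2}\right)}\right)}} = \frac{1}{\sqrt{396 + \left(471 + \frac{41 + \left(\frac{5}{11} + 4\right)}{19 + \left(\frac{5}{11} + 4\right)}\right)}} = \frac{1}{\sqrt{396 + \left(471 + \frac{41 + \frac{49}{11}}{19 + \frac{49}{11}}\right)}} = \frac{1}{\sqrt{396 + \left(471 + \frac{1}{\frac{258}{11}} \cdot \frac{500}{11}\right)}} = \frac{1}{\sqrt{396 + \left(471 + \frac{11}{258} \cdot \frac{500}{11}\right)}} = \frac{1}{\sqrt{396 + \left(471 + \frac{250}{129}\right)}} = \frac{1}{\sqrt{396 + \frac{61009}{129}}} = \frac{1}{\sqrt{\frac{112093}{129}}} = \frac{1}{\frac{1}{129} \sqrt{14459997}} = \frac{\sqrt{14459997}}{112093}$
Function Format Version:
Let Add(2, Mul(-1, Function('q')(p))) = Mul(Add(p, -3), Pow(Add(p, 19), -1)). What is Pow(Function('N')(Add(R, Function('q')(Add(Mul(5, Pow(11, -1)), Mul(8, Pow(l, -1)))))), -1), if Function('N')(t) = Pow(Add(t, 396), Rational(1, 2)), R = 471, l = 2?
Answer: Mul(Rational(1, 112093), Pow(14459997, Rational(1, 2))) ≈ 0.033924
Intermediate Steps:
Function('q')(p) = Add(2, Mul(-1, Pow(Add(19, p), -1), Add(-3, p))) (Function('q')(p) = Add(2, Mul(-1, Mul(Add(p, -3), Pow(Add(p, 19), -1)))) = Add(2, Mul(-1, Mul(Add(-3, p), Pow(Add(19, p), -1)))) = Add(2, Mul(-1, Mul(Pow(Add(19, p), -1), Add(-3, p)))) = Add(2, Mul(-1, Pow(Add(19, p), -1), Add(-3, p))))
Function('N')(t) = Pow(Add(396, t), Rational(1, 2))
Pow(Function('N')(Add(R, Function('q')(Add(Mul(5, Pow(11, -1)), Mul(8, Pow(l, -1)))))), -1) = Pow(Pow(Add(396, Add(471, Mul(Pow(Add(19, Add(Mul(5, Pow(11, -1)), Mul(8, Pow(2, -1)))), -1), Add(41, Add(Mul(5, Pow(11, -1)), Mul(8, Pow(2, -1))))))), Rational(1, 2)), -1) = Pow(Pow(Add(396, Add(471, Mul(Pow(Add(19, Add(Mul(5, Rational(1, 11)), Mul(8, Rational(1, 2)))), -1), Add(41, Add(Mul(5, Rational(1, 11)), Mul(8, Rational(1, 2))))))), Rational(1, 2)), -1) = Pow(Pow(Add(396, Add(471, Mul(Pow(Add(19, Add(Rational(5, 11), 4)), -1), Add(41, Add(Rational(5, 11), 4))))), Rational(1, 2)), -1) = Pow(Pow(Add(396, Add(471, Mul(Pow(Add(19, Rational(49, 11)), -1), Add(41, Rational(49, 11))))), Rational(1, 2)), -1) = Pow(Pow(Add(396, Add(471, Mul(Pow(Rational(258, 11), -1), Rational(500, 11)))), Rational(1, 2)), -1) = Pow(Pow(Add(396, Add(471, Mul(Rational(11, 258), Rational(500, 11)))), Rational(1, 2)), -1) = Pow(Pow(Add(396, Add(471, Rational(250, 129))), Rational(1, 2)), -1) = Pow(Pow(Add(396, Rational(61009, 129)), Rational(1, 2)), -1) = Pow(Pow(Rational(112093, 129), Rational(1, 2)), -1) = Pow(Mul(Rational(1, 129), Pow(14459997, Rational(1, 2))), -1) = Mul(Rational(1, 112093), Pow(14459997, Rational(1, 2)))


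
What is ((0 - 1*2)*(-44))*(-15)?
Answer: -1320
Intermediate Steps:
((0 - 1*2)*(-44))*(-15) = ((0 - 2)*(-44))*(-15) = -2*(-44)*(-15) = 88*(-15) = -1320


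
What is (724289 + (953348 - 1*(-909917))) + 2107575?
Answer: 4695129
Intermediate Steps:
(724289 + (953348 - 1*(-909917))) + 2107575 = (724289 + (953348 + 909917)) + 2107575 = (724289 + 1863265) + 2107575 = 2587554 + 2107575 = 4695129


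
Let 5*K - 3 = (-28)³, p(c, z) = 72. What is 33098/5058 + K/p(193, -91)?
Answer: -5505709/101160 ≈ -54.426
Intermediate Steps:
K = -21949/5 (K = ⅗ + (⅕)*(-28)³ = ⅗ + (⅕)*(-21952) = ⅗ - 21952/5 = -21949/5 ≈ -4389.8)
33098/5058 + K/p(193, -91) = 33098/5058 - 21949/5/72 = 33098*(1/5058) - 21949/5*1/72 = 16549/2529 - 21949/360 = -5505709/101160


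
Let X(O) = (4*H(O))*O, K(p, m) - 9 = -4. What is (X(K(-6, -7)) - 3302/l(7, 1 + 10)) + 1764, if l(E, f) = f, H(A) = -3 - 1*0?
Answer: 15442/11 ≈ 1403.8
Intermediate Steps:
K(p, m) = 5 (K(p, m) = 9 - 4 = 5)
H(A) = -3 (H(A) = -3 + 0 = -3)
X(O) = -12*O (X(O) = (4*(-3))*O = -12*O)
(X(K(-6, -7)) - 3302/l(7, 1 + 10)) + 1764 = (-12*5 - 3302/(1 + 10)) + 1764 = (-60 - 3302/11) + 1764 = -3962/11 + 1764 = 15442/11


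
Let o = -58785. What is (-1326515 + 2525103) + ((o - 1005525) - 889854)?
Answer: -755576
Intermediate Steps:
(-1326515 + 2525103) + ((o - 1005525) - 889854) = (-1326515 + 2525103) + ((-58785 - 1005525) - 889854) = 1198588 + (-1064310 - 889854) = 1198588 - 1954164 = -755576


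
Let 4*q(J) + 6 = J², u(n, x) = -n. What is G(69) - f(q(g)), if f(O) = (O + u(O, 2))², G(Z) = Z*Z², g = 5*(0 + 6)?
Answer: 328509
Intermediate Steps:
g = 30 (g = 5*6 = 30)
G(Z) = Z³
q(J) = -3/2 + J²/4
f(O) = 0 (f(O) = (O - O)² = 0² = 0)
G(69) - f(q(g)) = 69³ - 1*0 = 328509 + 0 = 328509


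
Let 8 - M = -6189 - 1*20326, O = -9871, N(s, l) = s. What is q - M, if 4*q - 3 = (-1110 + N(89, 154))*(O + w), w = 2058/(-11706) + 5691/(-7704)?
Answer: 49967085440227/20040672 ≈ 2.4933e+6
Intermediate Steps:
w = -4581871/5010168 (w = 2058*(-1/11706) + 5691*(-1/7704) = -343/1951 - 1897/2568 = -4581871/5010168 ≈ -0.91451)
q = 50498624183683/20040672 (q = ¾ + ((-1110 + 89)*(-9871 - 4581871/5010168))/4 = ¾ + (-1021*(-49459950199/5010168))/4 = ¾ + (¼)*(50498609153179/5010168) = ¾ + 50498609153179/20040672 = 50498624183683/20040672 ≈ 2.5198e+6)
M = 26523 (M = 8 - (-6189 - 1*20326) = 8 - (-6189 - 20326) = 8 - 1*(-26515) = 8 + 26515 = 26523)
q - M = 50498624183683/20040672 - 1*26523 = 50498624183683/20040672 - 26523 = 49967085440227/20040672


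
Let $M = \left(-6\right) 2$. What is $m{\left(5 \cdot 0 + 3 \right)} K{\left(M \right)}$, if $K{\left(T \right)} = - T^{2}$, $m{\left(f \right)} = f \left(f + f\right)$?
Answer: $-2592$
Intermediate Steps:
$M = -12$
$m{\left(f \right)} = 2 f^{2}$ ($m{\left(f \right)} = f 2 f = 2 f^{2}$)
$m{\left(5 \cdot 0 + 3 \right)} K{\left(M \right)} = 2 \left(5 \cdot 0 + 3\right)^{2} \left(- \left(-12\right)^{2}\right) = 2 \left(0 + 3\right)^{2} \left(\left(-1\right) 144\right) = 2 \cdot 3^{2} \left(-144\right) = 2 \cdot 9 \left(-144\right) = 18 \left(-144\right) = -2592$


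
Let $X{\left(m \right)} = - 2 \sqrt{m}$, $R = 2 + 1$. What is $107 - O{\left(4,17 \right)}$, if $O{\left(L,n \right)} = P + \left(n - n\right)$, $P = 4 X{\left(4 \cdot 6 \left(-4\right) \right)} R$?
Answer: $107 + 96 i \sqrt{6} \approx 107.0 + 235.15 i$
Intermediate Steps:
$R = 3$
$P = - 96 i \sqrt{6}$ ($P = 4 \left(- 2 \sqrt{4 \cdot 6 \left(-4\right)}\right) 3 = 4 \left(- 2 \sqrt{24 \left(-4\right)}\right) 3 = 4 \left(- 2 \sqrt{-96}\right) 3 = 4 \left(- 2 \cdot 4 i \sqrt{6}\right) 3 = 4 \left(- 8 i \sqrt{6}\right) 3 = - 32 i \sqrt{6} \cdot 3 = - 96 i \sqrt{6} \approx - 235.15 i$)
$O{\left(L,n \right)} = - 96 i \sqrt{6}$ ($O{\left(L,n \right)} = - 96 i \sqrt{6} + \left(n - n\right) = - 96 i \sqrt{6} + 0 = - 96 i \sqrt{6}$)
$107 - O{\left(4,17 \right)} = 107 - - 96 i \sqrt{6} = 107 + 96 i \sqrt{6}$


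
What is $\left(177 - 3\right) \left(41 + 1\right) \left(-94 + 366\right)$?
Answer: $1987776$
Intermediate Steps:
$\left(177 - 3\right) \left(41 + 1\right) \left(-94 + 366\right) = 174 \cdot 42 \cdot 272 = 7308 \cdot 272 = 1987776$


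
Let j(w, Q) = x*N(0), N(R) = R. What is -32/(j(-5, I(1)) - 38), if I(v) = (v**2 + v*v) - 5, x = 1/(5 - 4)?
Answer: 16/19 ≈ 0.84210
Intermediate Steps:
x = 1 (x = 1/1 = 1)
I(v) = -5 + 2*v**2 (I(v) = (v**2 + v**2) - 5 = 2*v**2 - 5 = -5 + 2*v**2)
j(w, Q) = 0 (j(w, Q) = 1*0 = 0)
-32/(j(-5, I(1)) - 38) = -32/(0 - 38) = -32/(-38) = -32*(-1/38) = 16/19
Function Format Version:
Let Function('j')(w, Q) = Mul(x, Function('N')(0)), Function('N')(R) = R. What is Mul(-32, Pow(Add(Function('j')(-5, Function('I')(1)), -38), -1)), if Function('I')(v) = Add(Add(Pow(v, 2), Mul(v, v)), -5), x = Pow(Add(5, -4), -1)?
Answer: Rational(16, 19) ≈ 0.84210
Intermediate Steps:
x = 1 (x = Pow(1, -1) = 1)
Function('I')(v) = Add(-5, Mul(2, Pow(v, 2))) (Function('I')(v) = Add(Add(Pow(v, 2), Pow(v, 2)), -5) = Add(Mul(2, Pow(v, 2)), -5) = Add(-5, Mul(2, Pow(v, 2))))
Function('j')(w, Q) = 0 (Function('j')(w, Q) = Mul(1, 0) = 0)
Mul(-32, Pow(Add(Function('j')(-5, Function('I')(1)), -38), -1)) = Mul(-32, Pow(Add(0, -38), -1)) = Mul(-32, Pow(-38, -1)) = Mul(-32, Rational(-1, 38)) = Rational(16, 19)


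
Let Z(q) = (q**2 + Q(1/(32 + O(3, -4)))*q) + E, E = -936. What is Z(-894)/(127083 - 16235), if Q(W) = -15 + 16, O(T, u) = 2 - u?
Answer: 398703/55424 ≈ 7.1937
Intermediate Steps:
Q(W) = 1
Z(q) = -936 + q + q**2 (Z(q) = (q**2 + 1*q) - 936 = (q**2 + q) - 936 = (q + q**2) - 936 = -936 + q + q**2)
Z(-894)/(127083 - 16235) = (-936 - 894 + (-894)**2)/(127083 - 16235) = (-936 - 894 + 799236)/110848 = 797406*(1/110848) = 398703/55424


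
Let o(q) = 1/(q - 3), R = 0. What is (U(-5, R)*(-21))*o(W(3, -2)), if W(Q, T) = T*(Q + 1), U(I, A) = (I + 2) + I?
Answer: -168/11 ≈ -15.273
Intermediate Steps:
U(I, A) = 2 + 2*I (U(I, A) = (2 + I) + I = 2 + 2*I)
W(Q, T) = T*(1 + Q)
o(q) = 1/(-3 + q)
(U(-5, R)*(-21))*o(W(3, -2)) = ((2 + 2*(-5))*(-21))/(-3 - 2*(1 + 3)) = ((2 - 10)*(-21))/(-3 - 2*4) = (-8*(-21))/(-3 - 8) = 168/(-11) = 168*(-1/11) = -168/11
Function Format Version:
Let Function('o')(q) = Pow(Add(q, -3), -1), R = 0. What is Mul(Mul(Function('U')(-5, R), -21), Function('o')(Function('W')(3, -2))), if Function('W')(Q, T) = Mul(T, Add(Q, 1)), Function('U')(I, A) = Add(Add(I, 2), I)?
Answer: Rational(-168, 11) ≈ -15.273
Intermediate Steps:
Function('U')(I, A) = Add(2, Mul(2, I)) (Function('U')(I, A) = Add(Add(2, I), I) = Add(2, Mul(2, I)))
Function('W')(Q, T) = Mul(T, Add(1, Q))
Function('o')(q) = Pow(Add(-3, q), -1)
Mul(Mul(Function('U')(-5, R), -21), Function('o')(Function('W')(3, -2))) = Mul(Mul(Add(2, Mul(2, -5)), -21), Pow(Add(-3, Mul(-2, Add(1, 3))), -1)) = Mul(Mul(Add(2, -10), -21), Pow(Add(-3, Mul(-2, 4)), -1)) = Mul(Mul(-8, -21), Pow(Add(-3, -8), -1)) = Mul(168, Pow(-11, -1)) = Mul(168, Rational(-1, 11)) = Rational(-168, 11)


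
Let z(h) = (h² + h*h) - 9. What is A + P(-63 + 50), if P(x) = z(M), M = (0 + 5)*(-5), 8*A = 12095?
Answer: 22023/8 ≈ 2752.9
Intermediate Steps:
A = 12095/8 (A = (⅛)*12095 = 12095/8 ≈ 1511.9)
M = -25 (M = 5*(-5) = -25)
z(h) = -9 + 2*h² (z(h) = (h² + h²) - 9 = 2*h² - 9 = -9 + 2*h²)
P(x) = 1241 (P(x) = -9 + 2*(-25)² = -9 + 2*625 = -9 + 1250 = 1241)
A + P(-63 + 50) = 12095/8 + 1241 = 22023/8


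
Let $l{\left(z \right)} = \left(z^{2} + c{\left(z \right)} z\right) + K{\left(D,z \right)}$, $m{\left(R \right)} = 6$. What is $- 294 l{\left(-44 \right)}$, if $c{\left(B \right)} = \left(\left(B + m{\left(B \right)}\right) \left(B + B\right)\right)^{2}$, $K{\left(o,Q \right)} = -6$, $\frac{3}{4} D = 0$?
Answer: $144654131076$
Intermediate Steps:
$D = 0$ ($D = \frac{4}{3} \cdot 0 = 0$)
$c{\left(B \right)} = 4 B^{2} \left(6 + B\right)^{2}$ ($c{\left(B \right)} = \left(\left(B + 6\right) \left(B + B\right)\right)^{2} = \left(\left(6 + B\right) 2 B\right)^{2} = \left(2 B \left(6 + B\right)\right)^{2} = 4 B^{2} \left(6 + B\right)^{2}$)
$l{\left(z \right)} = -6 + z^{2} + 4 z^{3} \left(6 + z\right)^{2}$ ($l{\left(z \right)} = \left(z^{2} + 4 z^{2} \left(6 + z\right)^{2} z\right) - 6 = \left(z^{2} + 4 z^{3} \left(6 + z\right)^{2}\right) - 6 = -6 + z^{2} + 4 z^{3} \left(6 + z\right)^{2}$)
$- 294 l{\left(-44 \right)} = - 294 \left(-6 + \left(-44\right)^{2} + 4 \left(-44\right)^{3} \left(6 - 44\right)^{2}\right) = - 294 \left(-6 + 1936 + 4 \left(-85184\right) \left(-38\right)^{2}\right) = - 294 \left(-6 + 1936 + 4 \left(-85184\right) 1444\right) = - 294 \left(-6 + 1936 - 492022784\right) = \left(-294\right) \left(-492020854\right) = 144654131076$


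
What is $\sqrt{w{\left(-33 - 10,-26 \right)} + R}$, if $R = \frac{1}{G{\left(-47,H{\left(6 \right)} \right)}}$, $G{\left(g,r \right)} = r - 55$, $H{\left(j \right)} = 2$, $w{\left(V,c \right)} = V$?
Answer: $\frac{2 i \sqrt{30210}}{53} \approx 6.5589 i$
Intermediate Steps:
$G{\left(g,r \right)} = -55 + r$
$R = - \frac{1}{53}$ ($R = \frac{1}{-55 + 2} = \frac{1}{-53} = - \frac{1}{53} \approx -0.018868$)
$\sqrt{w{\left(-33 - 10,-26 \right)} + R} = \sqrt{\left(-33 - 10\right) - \frac{1}{53}} = \sqrt{-43 - \frac{1}{53}} = \sqrt{- \frac{2280}{53}} = \frac{2 i \sqrt{30210}}{53}$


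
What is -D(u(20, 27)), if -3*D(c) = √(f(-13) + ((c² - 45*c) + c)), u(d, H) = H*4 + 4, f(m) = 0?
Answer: 8*√119/3 ≈ 29.090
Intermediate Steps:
u(d, H) = 4 + 4*H (u(d, H) = 4*H + 4 = 4 + 4*H)
D(c) = -√(c² - 44*c)/3 (D(c) = -√(0 + ((c² - 45*c) + c))/3 = -√(0 + (c² - 44*c))/3 = -√(c² - 44*c)/3)
-D(u(20, 27)) = -(-1)*√((4 + 4*27)*(-44 + (4 + 4*27)))/3 = -(-1)*√((4 + 108)*(-44 + (4 + 108)))/3 = -(-1)*√(112*(-44 + 112))/3 = -(-1)*√(112*68)/3 = -(-1)*√7616/3 = -(-1)*8*√119/3 = -(-8)*√119/3 = 8*√119/3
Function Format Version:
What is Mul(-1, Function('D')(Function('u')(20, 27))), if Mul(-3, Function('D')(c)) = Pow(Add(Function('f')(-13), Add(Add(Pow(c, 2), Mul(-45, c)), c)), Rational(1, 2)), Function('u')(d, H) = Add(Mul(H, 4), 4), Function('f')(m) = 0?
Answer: Mul(Rational(8, 3), Pow(119, Rational(1, 2))) ≈ 29.090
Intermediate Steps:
Function('u')(d, H) = Add(4, Mul(4, H)) (Function('u')(d, H) = Add(Mul(4, H), 4) = Add(4, Mul(4, H)))
Function('D')(c) = Mul(Rational(-1, 3), Pow(Add(Pow(c, 2), Mul(-44, c)), Rational(1, 2))) (Function('D')(c) = Mul(Rational(-1, 3), Pow(Add(0, Add(Add(Pow(c, 2), Mul(-45, c)), c)), Rational(1, 2))) = Mul(Rational(-1, 3), Pow(Add(0, Add(Pow(c, 2), Mul(-44, c))), Rational(1, 2))) = Mul(Rational(-1, 3), Pow(Add(Pow(c, 2), Mul(-44, c)), Rational(1, 2))))
Mul(-1, Function('D')(Function('u')(20, 27))) = Mul(-1, Mul(Rational(-1, 3), Pow(Mul(Add(4, Mul(4, 27)), Add(-44, Add(4, Mul(4, 27)))), Rational(1, 2)))) = Mul(-1, Mul(Rational(-1, 3), Pow(Mul(Add(4, 108), Add(-44, Add(4, 108))), Rational(1, 2)))) = Mul(-1, Mul(Rational(-1, 3), Pow(Mul(112, Add(-44, 112)), Rational(1, 2)))) = Mul(-1, Mul(Rational(-1, 3), Pow(Mul(112, 68), Rational(1, 2)))) = Mul(-1, Mul(Rational(-1, 3), Pow(7616, Rational(1, 2)))) = Mul(-1, Mul(Rational(-1, 3), Mul(8, Pow(119, Rational(1, 2))))) = Mul(-1, Mul(Rational(-8, 3), Pow(119, Rational(1, 2)))) = Mul(Rational(8, 3), Pow(119, Rational(1, 2)))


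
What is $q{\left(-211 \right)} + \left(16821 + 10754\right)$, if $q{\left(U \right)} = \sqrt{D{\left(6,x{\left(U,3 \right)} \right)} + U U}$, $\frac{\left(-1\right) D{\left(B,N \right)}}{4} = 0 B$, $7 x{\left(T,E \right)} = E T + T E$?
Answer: $27786$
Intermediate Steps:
$x{\left(T,E \right)} = \frac{2 E T}{7}$ ($x{\left(T,E \right)} = \frac{E T + T E}{7} = \frac{E T + E T}{7} = \frac{2 E T}{7}$)
$D{\left(B,N \right)} = 0$ ($D{\left(B,N \right)} = - 4 \cdot 0 B = \left(-4\right) 0 = 0$)
$q{\left(U \right)} = \sqrt{U^{2}}$ ($q{\left(U \right)} = \sqrt{0 + U U} = \sqrt{0 + U^{2}} = \sqrt{U^{2}}$)
$q{\left(-211 \right)} + \left(16821 + 10754\right) = \sqrt{\left(-211\right)^{2}} + \left(16821 + 10754\right) = \sqrt{44521} + 27575 = 211 + 27575 = 27786$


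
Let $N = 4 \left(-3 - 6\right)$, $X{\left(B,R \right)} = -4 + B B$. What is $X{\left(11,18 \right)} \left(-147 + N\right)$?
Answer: $-21411$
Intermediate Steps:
$X{\left(B,R \right)} = -4 + B^{2}$
$N = -36$ ($N = 4 \left(-9\right) = -36$)
$X{\left(11,18 \right)} \left(-147 + N\right) = \left(-4 + 11^{2}\right) \left(-147 - 36\right) = \left(-4 + 121\right) \left(-183\right) = 117 \left(-183\right) = -21411$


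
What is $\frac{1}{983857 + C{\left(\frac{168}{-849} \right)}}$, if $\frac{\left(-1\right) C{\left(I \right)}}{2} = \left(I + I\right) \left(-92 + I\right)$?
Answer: $\frac{80089}{78790278665} \approx 1.0165 \cdot 10^{-6}$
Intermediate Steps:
$C{\left(I \right)} = - 4 I \left(-92 + I\right)$ ($C{\left(I \right)} = - 2 \left(I + I\right) \left(-92 + I\right) = - 2 \cdot 2 I \left(-92 + I\right) = - 4 I \left(-92 + I\right)$)
$\frac{1}{983857 + C{\left(\frac{168}{-849} \right)}} = \frac{1}{983857 + 4 \frac{168}{-849} \left(92 - \frac{168}{-849}\right)} = \frac{1}{983857 + 4 \cdot 168 \left(- \frac{1}{849}\right) \left(92 - 168 \left(- \frac{1}{849}\right)\right)} = \frac{1}{983857 + 4 \left(- \frac{56}{283}\right) \left(92 - - \frac{56}{283}\right)} = \frac{1}{983857 + 4 \left(- \frac{56}{283}\right) \left(92 + \frac{56}{283}\right)} = \frac{1}{983857 + 4 \left(- \frac{56}{283}\right) \frac{26092}{283}} = \frac{1}{983857 - \frac{5844608}{80089}} = \frac{1}{\frac{78790278665}{80089}} = \frac{80089}{78790278665}$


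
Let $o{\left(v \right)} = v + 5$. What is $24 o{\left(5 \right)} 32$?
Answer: $7680$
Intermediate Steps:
$o{\left(v \right)} = 5 + v$
$24 o{\left(5 \right)} 32 = 24 \left(5 + 5\right) 32 = 24 \cdot 10 \cdot 32 = 240 \cdot 32 = 7680$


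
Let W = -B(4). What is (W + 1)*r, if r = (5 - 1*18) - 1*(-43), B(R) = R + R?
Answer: -210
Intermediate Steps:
B(R) = 2*R
W = -8 (W = -2*4 = -1*8 = -8)
r = 30 (r = (5 - 18) + 43 = -13 + 43 = 30)
(W + 1)*r = (-8 + 1)*30 = -7*30 = -210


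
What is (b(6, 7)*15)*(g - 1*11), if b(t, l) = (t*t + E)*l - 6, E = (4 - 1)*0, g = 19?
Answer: 29520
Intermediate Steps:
E = 0 (E = 3*0 = 0)
b(t, l) = -6 + l*t² (b(t, l) = (t*t + 0)*l - 6 = (t² + 0)*l - 6 = t²*l - 6 = l*t² - 6 = -6 + l*t²)
(b(6, 7)*15)*(g - 1*11) = ((-6 + 7*6²)*15)*(19 - 1*11) = ((-6 + 7*36)*15)*(19 - 11) = ((-6 + 252)*15)*8 = (246*15)*8 = 3690*8 = 29520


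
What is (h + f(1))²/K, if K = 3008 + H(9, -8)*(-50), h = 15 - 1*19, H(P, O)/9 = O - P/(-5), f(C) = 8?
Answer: 8/2899 ≈ 0.0027596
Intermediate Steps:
H(P, O) = 9*O + 9*P/5 (H(P, O) = 9*(O - P/(-5)) = 9*(O - P*(-1)/5) = 9*(O - (-1)*P/5) = 9*(O + P/5) = 9*O + 9*P/5)
h = -4 (h = 15 - 19 = -4)
K = 5798 (K = 3008 + (9*(-8) + (9/5)*9)*(-50) = 3008 + (-72 + 81/5)*(-50) = 3008 - 279/5*(-50) = 3008 + 2790 = 5798)
(h + f(1))²/K = (-4 + 8)²/5798 = 4²*(1/5798) = 16*(1/5798) = 8/2899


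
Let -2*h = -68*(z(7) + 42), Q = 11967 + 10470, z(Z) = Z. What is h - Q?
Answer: -20771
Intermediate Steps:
Q = 22437
h = 1666 (h = -(-34)*(7 + 42) = -(-34)*49 = -½*(-3332) = 1666)
h - Q = 1666 - 1*22437 = 1666 - 22437 = -20771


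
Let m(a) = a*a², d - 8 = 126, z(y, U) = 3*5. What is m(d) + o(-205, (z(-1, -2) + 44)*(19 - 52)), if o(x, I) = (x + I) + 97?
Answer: 2404049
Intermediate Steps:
z(y, U) = 15
d = 134 (d = 8 + 126 = 134)
o(x, I) = 97 + I + x (o(x, I) = (I + x) + 97 = 97 + I + x)
m(a) = a³
m(d) + o(-205, (z(-1, -2) + 44)*(19 - 52)) = 134³ + (97 + (15 + 44)*(19 - 52) - 205) = 2406104 + (97 + 59*(-33) - 205) = 2406104 + (97 - 1947 - 205) = 2406104 - 2055 = 2404049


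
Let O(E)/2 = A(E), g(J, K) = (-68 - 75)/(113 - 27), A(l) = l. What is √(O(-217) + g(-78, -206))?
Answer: 3*I*√358018/86 ≈ 20.873*I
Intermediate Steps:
g(J, K) = -143/86
O(E) = 2*E
√(O(-217) + g(-78, -206)) = √(2*(-217) - 143/86) = √(-434 - 143/86) = √(-37467/86) = 3*I*√358018/86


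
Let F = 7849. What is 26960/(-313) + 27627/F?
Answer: -202961789/2456737 ≈ -82.614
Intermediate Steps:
26960/(-313) + 27627/F = 26960/(-313) + 27627/7849 = 26960*(-1/313) + 27627*(1/7849) = -26960/313 + 27627/7849 = -202961789/2456737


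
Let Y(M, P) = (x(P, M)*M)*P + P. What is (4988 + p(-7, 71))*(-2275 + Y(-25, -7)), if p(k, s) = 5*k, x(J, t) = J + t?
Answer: -39039546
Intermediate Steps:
Y(M, P) = P + M*P*(M + P) (Y(M, P) = ((P + M)*M)*P + P = ((M + P)*M)*P + P = (M*(M + P))*P + P = M*P*(M + P) + P = P + M*P*(M + P))
(4988 + p(-7, 71))*(-2275 + Y(-25, -7)) = (4988 + 5*(-7))*(-2275 - 7*(1 - 25*(-25 - 7))) = (4988 - 35)*(-2275 - 7*(1 - 25*(-32))) = 4953*(-2275 - 7*(1 + 800)) = 4953*(-2275 - 7*801) = 4953*(-2275 - 5607) = 4953*(-7882) = -39039546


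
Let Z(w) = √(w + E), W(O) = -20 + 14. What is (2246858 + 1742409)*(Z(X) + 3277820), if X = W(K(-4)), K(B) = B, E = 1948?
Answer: 13076099157940 + 3989267*√1942 ≈ 1.3076e+13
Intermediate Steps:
W(O) = -6
X = -6
Z(w) = √(1948 + w) (Z(w) = √(w + 1948) = √(1948 + w))
(2246858 + 1742409)*(Z(X) + 3277820) = (2246858 + 1742409)*(√(1948 - 6) + 3277820) = 3989267*(√1942 + 3277820) = 3989267*(3277820 + √1942) = 13076099157940 + 3989267*√1942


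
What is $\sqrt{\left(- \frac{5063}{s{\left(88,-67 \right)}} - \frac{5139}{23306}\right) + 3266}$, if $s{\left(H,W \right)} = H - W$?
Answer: $\frac{\sqrt{42191020566553510}}{3612430} \approx 56.86$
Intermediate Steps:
$\sqrt{\left(- \frac{5063}{s{\left(88,-67 \right)}} - \frac{5139}{23306}\right) + 3266} = \sqrt{\left(- \frac{5063}{88 - -67} - \frac{5139}{23306}\right) + 3266} = \sqrt{\left(- \frac{5063}{88 + 67} - \frac{5139}{23306}\right) + 3266} = \sqrt{\left(- \frac{5063}{155} - \frac{5139}{23306}\right) + 3266} = \sqrt{- \frac{118794823}{3612430} + 3266} = \sqrt{\frac{11679401557}{3612430}} = \frac{\sqrt{42191020566553510}}{3612430}$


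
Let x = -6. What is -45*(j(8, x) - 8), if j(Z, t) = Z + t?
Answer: 270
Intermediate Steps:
-45*(j(8, x) - 8) = -45*((8 - 6) - 8) = -45*(2 - 8) = -45*(-6) = 270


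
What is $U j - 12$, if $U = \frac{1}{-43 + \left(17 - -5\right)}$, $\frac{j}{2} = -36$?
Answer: $- \frac{60}{7} \approx -8.5714$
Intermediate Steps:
$j = -72$ ($j = 2 \left(-36\right) = -72$)
$U = - \frac{1}{21}$ ($U = \frac{1}{-43 + \left(17 + 5\right)} = \frac{1}{-43 + 22} = \frac{1}{-21} = - \frac{1}{21} \approx -0.047619$)
$U j - 12 = \left(- \frac{1}{21}\right) \left(-72\right) - 12 = \frac{24}{7} - 12 = - \frac{60}{7}$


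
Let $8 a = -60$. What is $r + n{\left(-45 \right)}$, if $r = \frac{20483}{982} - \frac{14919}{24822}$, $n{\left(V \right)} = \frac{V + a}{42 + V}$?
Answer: $\frac{153390773}{4062534} \approx 37.757$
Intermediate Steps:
$a = - \frac{15}{2}$ ($a = \frac{1}{8} \left(-60\right) = - \frac{15}{2} \approx -7.5$)
$n{\left(V \right)} = \frac{- \frac{15}{2} + V}{42 + V}$ ($n{\left(V \right)} = \frac{V - \frac{15}{2}}{42 + V} = \frac{- \frac{15}{2} + V}{42 + V}$)
$r = \frac{41148214}{2031267}$ ($r = 20483 \cdot \frac{1}{982} - \frac{4973}{8274} = \frac{20483}{982} - \frac{4973}{8274} = \frac{41148214}{2031267} \approx 20.257$)
$r + n{\left(-45 \right)} = \frac{41148214}{2031267} + \frac{- \frac{15}{2} - 45}{42 - 45} = \frac{41148214}{2031267} + \frac{1}{-3} \left(- \frac{105}{2}\right) = \frac{41148214}{2031267} - - \frac{35}{2} = \frac{41148214}{2031267} + \frac{35}{2} = \frac{153390773}{4062534}$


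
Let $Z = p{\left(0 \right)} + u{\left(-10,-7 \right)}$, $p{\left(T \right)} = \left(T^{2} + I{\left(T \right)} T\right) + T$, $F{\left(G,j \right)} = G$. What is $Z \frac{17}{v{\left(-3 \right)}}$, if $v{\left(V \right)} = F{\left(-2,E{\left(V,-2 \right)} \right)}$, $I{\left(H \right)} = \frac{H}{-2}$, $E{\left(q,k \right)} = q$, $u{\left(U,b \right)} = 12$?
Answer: $-102$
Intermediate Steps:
$I{\left(H \right)} = - \frac{H}{2}$ ($I{\left(H \right)} = H \left(- \frac{1}{2}\right) = - \frac{H}{2}$)
$v{\left(V \right)} = -2$
$p{\left(T \right)} = T + \frac{T^{2}}{2}$ ($p{\left(T \right)} = \left(T^{2} + - \frac{T}{2} T\right) + T = \left(T^{2} - \frac{T^{2}}{2}\right) + T = \frac{T^{2}}{2} + T = T + \frac{T^{2}}{2}$)
$Z = 12$ ($Z = \frac{1}{2} \cdot 0 \left(2 + 0\right) + 12 = \frac{1}{2} \cdot 0 \cdot 2 + 12 = 0 + 12 = 12$)
$Z \frac{17}{v{\left(-3 \right)}} = 12 \frac{17}{-2} = 12 \cdot 17 \left(- \frac{1}{2}\right) = 12 \left(- \frac{17}{2}\right) = -102$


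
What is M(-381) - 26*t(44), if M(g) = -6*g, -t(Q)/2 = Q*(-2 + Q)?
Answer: 98382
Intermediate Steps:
t(Q) = -2*Q*(-2 + Q)
M(-381) - 26*t(44) = -6*(-381) - 26*2*44*(2 - 1*44) = 2286 - 26*2*44*(2 - 44) = 2286 - 26*2*44*(-42) = 2286 - 26*(-3696) = 2286 - 1*(-96096) = 2286 + 96096 = 98382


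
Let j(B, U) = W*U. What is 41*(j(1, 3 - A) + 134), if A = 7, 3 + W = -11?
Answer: 7790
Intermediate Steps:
W = -14 (W = -3 - 11 = -14)
j(B, U) = -14*U
41*(j(1, 3 - A) + 134) = 41*(-14*(3 - 1*7) + 134) = 41*(-14*(3 - 7) + 134) = 41*(-14*(-4) + 134) = 41*(56 + 134) = 41*190 = 7790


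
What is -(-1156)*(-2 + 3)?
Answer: 1156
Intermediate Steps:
-(-1156)*(-2 + 3) = -(-1156) = -289*(-4) = 1156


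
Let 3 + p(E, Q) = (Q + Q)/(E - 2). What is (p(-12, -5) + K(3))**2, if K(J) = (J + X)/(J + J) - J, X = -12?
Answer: 9025/196 ≈ 46.046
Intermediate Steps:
p(E, Q) = -3 + 2*Q/(-2 + E) (p(E, Q) = -3 + (Q + Q)/(E - 2) = -3 + (2*Q)/(-2 + E) = -3 + 2*Q/(-2 + E))
K(J) = -J + (-12 + J)/(2*J) (K(J) = (J - 12)/(J + J) - J = (-12 + J)/((2*J)) - J = (-12 + J)*(1/(2*J)) - J = (-12 + J)/(2*J) - J = -J + (-12 + J)/(2*J))
(p(-12, -5) + K(3))**2 = ((6 - 3*(-12) + 2*(-5))/(-2 - 12) + (1/2 - 1*3 - 6/3))**2 = ((6 + 36 - 10)/(-14) + (1/2 - 3 - 6*1/3))**2 = (-1/14*32 + (1/2 - 3 - 2))**2 = (-16/7 - 9/2)**2 = (-95/14)**2 = 9025/196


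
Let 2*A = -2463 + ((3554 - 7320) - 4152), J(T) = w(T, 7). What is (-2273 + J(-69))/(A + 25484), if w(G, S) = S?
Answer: -4532/40587 ≈ -0.11166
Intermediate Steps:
J(T) = 7
A = -10381/2 (A = (-2463 + ((3554 - 7320) - 4152))/2 = (-2463 + (-3766 - 4152))/2 = (-2463 - 7918)/2 = (½)*(-10381) = -10381/2 ≈ -5190.5)
(-2273 + J(-69))/(A + 25484) = (-2273 + 7)/(-10381/2 + 25484) = -2266/40587/2 = -2266*2/40587 = -4532/40587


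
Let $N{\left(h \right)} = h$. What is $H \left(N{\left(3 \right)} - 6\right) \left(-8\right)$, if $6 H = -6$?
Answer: $-24$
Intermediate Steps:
$H = -1$ ($H = \frac{1}{6} \left(-6\right) = -1$)
$H \left(N{\left(3 \right)} - 6\right) \left(-8\right) = - (3 - 6) \left(-8\right) = \left(-1\right) \left(-3\right) \left(-8\right) = 3 \left(-8\right) = -24$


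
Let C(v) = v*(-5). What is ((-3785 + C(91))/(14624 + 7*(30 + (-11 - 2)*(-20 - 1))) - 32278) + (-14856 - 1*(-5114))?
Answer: -140725828/3349 ≈ -42020.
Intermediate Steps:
C(v) = -5*v
((-3785 + C(91))/(14624 + 7*(30 + (-11 - 2)*(-20 - 1))) - 32278) + (-14856 - 1*(-5114)) = ((-3785 - 5*91)/(14624 + 7*(30 + (-11 - 2)*(-20 - 1))) - 32278) + (-14856 - 1*(-5114)) = ((-3785 - 455)/(14624 + 7*(30 - 13*(-21))) - 32278) + (-14856 + 5114) = (-4240/(14624 + 7*(30 + 273)) - 32278) - 9742 = (-4240/(14624 + 7*303) - 32278) - 9742 = (-4240/(14624 + 2121) - 32278) - 9742 = (-4240/16745 - 32278) - 9742 = (-4240*1/16745 - 32278) - 9742 = (-848/3349 - 32278) - 9742 = -108099870/3349 - 9742 = -140725828/3349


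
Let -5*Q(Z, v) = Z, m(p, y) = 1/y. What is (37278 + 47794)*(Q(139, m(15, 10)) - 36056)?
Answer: -15348605168/5 ≈ -3.0697e+9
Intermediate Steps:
Q(Z, v) = -Z/5
(37278 + 47794)*(Q(139, m(15, 10)) - 36056) = (37278 + 47794)*(-⅕*139 - 36056) = 85072*(-139/5 - 36056) = 85072*(-180419/5) = -15348605168/5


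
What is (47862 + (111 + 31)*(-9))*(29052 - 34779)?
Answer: -266786568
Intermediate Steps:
(47862 + (111 + 31)*(-9))*(29052 - 34779) = (47862 + 142*(-9))*(-5727) = (47862 - 1278)*(-5727) = 46584*(-5727) = -266786568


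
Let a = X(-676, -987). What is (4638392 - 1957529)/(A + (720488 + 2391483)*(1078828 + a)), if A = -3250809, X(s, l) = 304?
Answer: 2680863/3358224238363 ≈ 7.9830e-7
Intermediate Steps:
a = 304
(4638392 - 1957529)/(A + (720488 + 2391483)*(1078828 + a)) = (4638392 - 1957529)/(-3250809 + (720488 + 2391483)*(1078828 + 304)) = 2680863/(-3250809 + 3111971*1079132) = 2680863/(-3250809 + 3358227489172) = 2680863/3358224238363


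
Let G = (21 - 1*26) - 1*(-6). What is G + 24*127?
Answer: 3049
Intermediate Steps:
G = 1 (G = (21 - 26) + 6 = -5 + 6 = 1)
G + 24*127 = 1 + 24*127 = 1 + 3048 = 3049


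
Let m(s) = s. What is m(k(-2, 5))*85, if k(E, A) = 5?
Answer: 425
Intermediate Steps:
m(k(-2, 5))*85 = 5*85 = 425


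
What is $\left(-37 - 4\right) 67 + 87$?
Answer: $-2660$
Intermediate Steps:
$\left(-37 - 4\right) 67 + 87 = \left(-41\right) 67 + 87 = -2747 + 87 = -2660$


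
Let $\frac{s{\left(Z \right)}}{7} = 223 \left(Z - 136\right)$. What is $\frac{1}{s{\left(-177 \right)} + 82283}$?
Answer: $- \frac{1}{406310} \approx -2.4612 \cdot 10^{-6}$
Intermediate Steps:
$s{\left(Z \right)} = -212296 + 1561 Z$ ($s{\left(Z \right)} = 7 \cdot 223 \left(Z - 136\right) = 7 \cdot 223 \left(-136 + Z\right) = 7 \left(-30328 + 223 Z\right) = -212296 + 1561 Z$)
$\frac{1}{s{\left(-177 \right)} + 82283} = \frac{1}{\left(-212296 + 1561 \left(-177\right)\right) + 82283} = \frac{1}{\left(-212296 - 276297\right) + 82283} = \frac{1}{-488593 + 82283} = \frac{1}{-406310} = - \frac{1}{406310}$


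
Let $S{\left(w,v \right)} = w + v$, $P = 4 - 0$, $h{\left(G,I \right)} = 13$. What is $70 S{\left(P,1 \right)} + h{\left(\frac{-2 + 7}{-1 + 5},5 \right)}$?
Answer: $363$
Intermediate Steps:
$P = 4$ ($P = 4 + 0 = 4$)
$S{\left(w,v \right)} = v + w$
$70 S{\left(P,1 \right)} + h{\left(\frac{-2 + 7}{-1 + 5},5 \right)} = 70 \left(1 + 4\right) + 13 = 70 \cdot 5 + 13 = 350 + 13 = 363$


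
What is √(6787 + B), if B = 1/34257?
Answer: 2*√1991207480205/34257 ≈ 82.383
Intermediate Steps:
B = 1/34257 ≈ 2.9191e-5
√(6787 + B) = √(6787 + 1/34257) = √(232502260/34257) = 2*√1991207480205/34257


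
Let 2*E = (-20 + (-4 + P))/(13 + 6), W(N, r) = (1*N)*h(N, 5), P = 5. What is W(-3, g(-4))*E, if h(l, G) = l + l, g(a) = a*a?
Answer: -9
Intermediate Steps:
g(a) = a**2
h(l, G) = 2*l
W(N, r) = 2*N**2 (W(N, r) = (1*N)*(2*N) = N*(2*N) = 2*N**2)
E = -1/2 (E = ((-20 + (-4 + 5))/(13 + 6))/2 = ((-20 + 1)/19)/2 = (-19*1/19)/2 = (1/2)*(-1) = -1/2 ≈ -0.50000)
W(-3, g(-4))*E = (2*(-3)**2)*(-1/2) = (2*9)*(-1/2) = 18*(-1/2) = -9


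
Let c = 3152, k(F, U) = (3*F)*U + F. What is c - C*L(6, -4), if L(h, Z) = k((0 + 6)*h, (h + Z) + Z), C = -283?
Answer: -47788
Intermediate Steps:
k(F, U) = F + 3*F*U (k(F, U) = 3*F*U + F = F + 3*F*U)
L(h, Z) = 6*h*(1 + 3*h + 6*Z) (L(h, Z) = ((0 + 6)*h)*(1 + 3*((h + Z) + Z)) = (6*h)*(1 + 3*((Z + h) + Z)) = (6*h)*(1 + 3*(h + 2*Z)) = (6*h)*(1 + (3*h + 6*Z)) = (6*h)*(1 + 3*h + 6*Z) = 6*h*(1 + 3*h + 6*Z))
c - C*L(6, -4) = 3152 - (-283)*6*6*(1 + 3*6 + 6*(-4)) = 3152 - (-283)*6*6*(1 + 18 - 24) = 3152 - (-283)*6*6*(-5) = 3152 - (-283)*(-180) = 3152 - 1*50940 = 3152 - 50940 = -47788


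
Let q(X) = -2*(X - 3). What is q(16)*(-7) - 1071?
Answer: -889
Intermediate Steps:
q(X) = 6 - 2*X (q(X) = -2*(-3 + X) = 6 - 2*X)
q(16)*(-7) - 1071 = (6 - 2*16)*(-7) - 1071 = (6 - 32)*(-7) - 1071 = -26*(-7) - 1071 = 182 - 1071 = -889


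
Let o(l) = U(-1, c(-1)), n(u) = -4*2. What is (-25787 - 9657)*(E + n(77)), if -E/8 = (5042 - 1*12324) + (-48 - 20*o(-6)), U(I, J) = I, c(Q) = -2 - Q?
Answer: -2072481568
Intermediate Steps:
n(u) = -8
o(l) = -1
E = 58480 (E = -8*((5042 - 1*12324) + (-48 - 20*(-1))) = -8*((5042 - 12324) + (-48 + 20)) = -8*(-7282 - 28) = -8*(-7310) = 58480)
(-25787 - 9657)*(E + n(77)) = (-25787 - 9657)*(58480 - 8) = -35444*58472 = -2072481568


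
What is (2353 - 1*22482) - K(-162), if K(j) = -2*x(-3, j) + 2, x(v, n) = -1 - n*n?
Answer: -72621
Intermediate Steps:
x(v, n) = -1 - n**2
K(j) = 4 + 2*j**2 (K(j) = -2*(-1 - j**2) + 2 = (2 + 2*j**2) + 2 = 4 + 2*j**2)
(2353 - 1*22482) - K(-162) = (2353 - 1*22482) - (4 + 2*(-162)**2) = (2353 - 22482) - (4 + 2*26244) = -20129 - (4 + 52488) = -20129 - 1*52492 = -20129 - 52492 = -72621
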